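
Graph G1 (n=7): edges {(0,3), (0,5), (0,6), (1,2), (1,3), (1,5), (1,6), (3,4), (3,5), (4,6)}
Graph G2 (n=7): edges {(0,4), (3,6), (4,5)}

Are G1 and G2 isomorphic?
No, not isomorphic

The graphs are NOT isomorphic.

Connected components of G1: 1 component(s) with vertex sets [[0, 1, 2, 3, 4, 5, 6]], sizes [7].
Connected components of G2: 4 component(s) with vertex sets [[1], [2], [3, 6], [0, 4, 5]], sizes [1, 1, 2, 3].
The number of connected components (and the multiset of component sizes) is an isomorphism invariant — an isomorphism maps each component of G1 bijectively onto a component of G2. Since G1 has 1 component(s) and G2 has 4, they cannot be isomorphic.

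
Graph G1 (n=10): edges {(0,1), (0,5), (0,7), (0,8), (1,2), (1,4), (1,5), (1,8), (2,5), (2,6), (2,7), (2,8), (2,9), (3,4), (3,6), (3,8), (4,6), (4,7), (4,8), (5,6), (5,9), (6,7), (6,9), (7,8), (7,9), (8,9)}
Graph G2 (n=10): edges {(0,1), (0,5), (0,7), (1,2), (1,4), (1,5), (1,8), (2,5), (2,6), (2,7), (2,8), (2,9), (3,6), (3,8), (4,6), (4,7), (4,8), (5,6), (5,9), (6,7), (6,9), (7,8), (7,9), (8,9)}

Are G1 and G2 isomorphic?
No, not isomorphic

The graphs are NOT isomorphic.

Counting edges: G1 has 26 edge(s); G2 has 24 edge(s).
Edge count is an isomorphism invariant (a bijection on vertices induces a bijection on edges), so differing edge counts rule out isomorphism.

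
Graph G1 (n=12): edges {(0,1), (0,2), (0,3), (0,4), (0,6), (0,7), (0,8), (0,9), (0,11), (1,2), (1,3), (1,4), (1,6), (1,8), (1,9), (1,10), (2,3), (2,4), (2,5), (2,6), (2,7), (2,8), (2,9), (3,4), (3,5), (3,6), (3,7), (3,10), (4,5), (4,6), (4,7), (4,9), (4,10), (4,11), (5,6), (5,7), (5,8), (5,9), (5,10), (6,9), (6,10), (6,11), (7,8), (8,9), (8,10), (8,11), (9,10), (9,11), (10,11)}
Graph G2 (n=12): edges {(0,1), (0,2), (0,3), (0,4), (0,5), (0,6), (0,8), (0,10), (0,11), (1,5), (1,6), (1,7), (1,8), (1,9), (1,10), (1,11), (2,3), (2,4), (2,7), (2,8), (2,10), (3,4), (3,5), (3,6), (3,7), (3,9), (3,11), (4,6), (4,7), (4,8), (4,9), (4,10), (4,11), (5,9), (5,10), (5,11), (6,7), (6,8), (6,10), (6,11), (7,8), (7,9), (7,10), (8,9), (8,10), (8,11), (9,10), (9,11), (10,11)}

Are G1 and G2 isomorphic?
Yes, isomorphic

The graphs are isomorphic.
One valid mapping φ: V(G1) → V(G2): 0→0, 1→6, 2→11, 3→1, 4→10, 5→9, 6→8, 7→5, 8→3, 9→4, 10→7, 11→2

Verify φ preserves adjacency — for each edge of G1, its image is an edge of G2:
  (0,1) → (φ(0),φ(1)) = (0,6) ∈ E(G2) ✓
  (0,2) → (φ(0),φ(2)) = (0,11) ∈ E(G2) ✓
  (0,3) → (φ(0),φ(3)) = (0,1) ∈ E(G2) ✓
  (0,4) → (φ(0),φ(4)) = (0,10) ∈ E(G2) ✓
  (0,6) → (φ(0),φ(6)) = (0,8) ∈ E(G2) ✓
  (0,7) → (φ(0),φ(7)) = (0,5) ∈ E(G2) ✓
  (0,8) → (φ(0),φ(8)) = (0,3) ∈ E(G2) ✓
  (0,9) → (φ(0),φ(9)) = (0,4) ∈ E(G2) ✓
  (0,11) → (φ(0),φ(11)) = (0,2) ∈ E(G2) ✓
  (1,2) → (φ(1),φ(2)) = (6,11) ∈ E(G2) ✓
  (1,3) → (φ(1),φ(3)) = (1,6) ∈ E(G2) ✓
  (1,4) → (φ(1),φ(4)) = (6,10) ∈ E(G2) ✓
  (1,6) → (φ(1),φ(6)) = (6,8) ∈ E(G2) ✓
  (1,8) → (φ(1),φ(8)) = (3,6) ∈ E(G2) ✓
  (1,9) → (φ(1),φ(9)) = (4,6) ∈ E(G2) ✓
  (1,10) → (φ(1),φ(10)) = (6,7) ∈ E(G2) ✓
  (2,3) → (φ(2),φ(3)) = (1,11) ∈ E(G2) ✓
  (2,4) → (φ(2),φ(4)) = (10,11) ∈ E(G2) ✓
  (2,5) → (φ(2),φ(5)) = (9,11) ∈ E(G2) ✓
  (2,6) → (φ(2),φ(6)) = (8,11) ∈ E(G2) ✓
  (2,7) → (φ(2),φ(7)) = (5,11) ∈ E(G2) ✓
  (2,8) → (φ(2),φ(8)) = (3,11) ∈ E(G2) ✓
  (2,9) → (φ(2),φ(9)) = (4,11) ∈ E(G2) ✓
  (3,4) → (φ(3),φ(4)) = (1,10) ∈ E(G2) ✓
  (3,5) → (φ(3),φ(5)) = (1,9) ∈ E(G2) ✓
  (3,6) → (φ(3),φ(6)) = (1,8) ∈ E(G2) ✓
  (3,7) → (φ(3),φ(7)) = (1,5) ∈ E(G2) ✓
  (3,10) → (φ(3),φ(10)) = (1,7) ∈ E(G2) ✓
  (4,5) → (φ(4),φ(5)) = (9,10) ∈ E(G2) ✓
  (4,6) → (φ(4),φ(6)) = (8,10) ∈ E(G2) ✓
  (4,7) → (φ(4),φ(7)) = (5,10) ∈ E(G2) ✓
  (4,9) → (φ(4),φ(9)) = (4,10) ∈ E(G2) ✓
  (4,10) → (φ(4),φ(10)) = (7,10) ∈ E(G2) ✓
  (4,11) → (φ(4),φ(11)) = (2,10) ∈ E(G2) ✓
  (5,6) → (φ(5),φ(6)) = (8,9) ∈ E(G2) ✓
  (5,7) → (φ(5),φ(7)) = (5,9) ∈ E(G2) ✓
  (5,8) → (φ(5),φ(8)) = (3,9) ∈ E(G2) ✓
  (5,9) → (φ(5),φ(9)) = (4,9) ∈ E(G2) ✓
  (5,10) → (φ(5),φ(10)) = (7,9) ∈ E(G2) ✓
  (6,9) → (φ(6),φ(9)) = (4,8) ∈ E(G2) ✓
  (6,10) → (φ(6),φ(10)) = (7,8) ∈ E(G2) ✓
  (6,11) → (φ(6),φ(11)) = (2,8) ∈ E(G2) ✓
  (7,8) → (φ(7),φ(8)) = (3,5) ∈ E(G2) ✓
  (8,9) → (φ(8),φ(9)) = (3,4) ∈ E(G2) ✓
  (8,10) → (φ(8),φ(10)) = (3,7) ∈ E(G2) ✓
  (8,11) → (φ(8),φ(11)) = (2,3) ∈ E(G2) ✓
  (9,10) → (φ(9),φ(10)) = (4,7) ∈ E(G2) ✓
  (9,11) → (φ(9),φ(11)) = (2,4) ∈ E(G2) ✓
  (10,11) → (φ(10),φ(11)) = (2,7) ∈ E(G2) ✓
All 49 edges of G1 map to edges of G2, and |E(G1)| = |E(G2)| = 49, so φ is a bijection on edges as well as vertices. Hence G1 ≅ G2.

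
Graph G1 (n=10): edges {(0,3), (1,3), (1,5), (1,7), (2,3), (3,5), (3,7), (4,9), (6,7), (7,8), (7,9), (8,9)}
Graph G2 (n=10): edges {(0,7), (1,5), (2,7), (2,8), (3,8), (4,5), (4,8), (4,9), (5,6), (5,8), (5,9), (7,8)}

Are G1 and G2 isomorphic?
Yes, isomorphic

The graphs are isomorphic.
One valid mapping φ: V(G1) → V(G2): 0→6, 1→4, 2→1, 3→5, 4→0, 5→9, 6→3, 7→8, 8→2, 9→7

Verify φ preserves adjacency — for each edge of G1, its image is an edge of G2:
  (0,3) → (φ(0),φ(3)) = (5,6) ∈ E(G2) ✓
  (1,3) → (φ(1),φ(3)) = (4,5) ∈ E(G2) ✓
  (1,5) → (φ(1),φ(5)) = (4,9) ∈ E(G2) ✓
  (1,7) → (φ(1),φ(7)) = (4,8) ∈ E(G2) ✓
  (2,3) → (φ(2),φ(3)) = (1,5) ∈ E(G2) ✓
  (3,5) → (φ(3),φ(5)) = (5,9) ∈ E(G2) ✓
  (3,7) → (φ(3),φ(7)) = (5,8) ∈ E(G2) ✓
  (4,9) → (φ(4),φ(9)) = (0,7) ∈ E(G2) ✓
  (6,7) → (φ(6),φ(7)) = (3,8) ∈ E(G2) ✓
  (7,8) → (φ(7),φ(8)) = (2,8) ∈ E(G2) ✓
  (7,9) → (φ(7),φ(9)) = (7,8) ∈ E(G2) ✓
  (8,9) → (φ(8),φ(9)) = (2,7) ∈ E(G2) ✓
All 12 edges of G1 map to edges of G2, and |E(G1)| = |E(G2)| = 12, so φ is a bijection on edges as well as vertices. Hence G1 ≅ G2.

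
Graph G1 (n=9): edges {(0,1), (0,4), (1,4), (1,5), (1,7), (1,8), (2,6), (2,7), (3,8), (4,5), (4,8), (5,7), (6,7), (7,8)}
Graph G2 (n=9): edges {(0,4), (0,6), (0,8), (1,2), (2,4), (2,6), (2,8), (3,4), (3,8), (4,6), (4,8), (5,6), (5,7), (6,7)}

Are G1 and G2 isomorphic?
Yes, isomorphic

The graphs are isomorphic.
One valid mapping φ: V(G1) → V(G2): 0→3, 1→4, 2→5, 3→1, 4→8, 5→0, 6→7, 7→6, 8→2

Verify φ preserves adjacency — for each edge of G1, its image is an edge of G2:
  (0,1) → (φ(0),φ(1)) = (3,4) ∈ E(G2) ✓
  (0,4) → (φ(0),φ(4)) = (3,8) ∈ E(G2) ✓
  (1,4) → (φ(1),φ(4)) = (4,8) ∈ E(G2) ✓
  (1,5) → (φ(1),φ(5)) = (0,4) ∈ E(G2) ✓
  (1,7) → (φ(1),φ(7)) = (4,6) ∈ E(G2) ✓
  (1,8) → (φ(1),φ(8)) = (2,4) ∈ E(G2) ✓
  (2,6) → (φ(2),φ(6)) = (5,7) ∈ E(G2) ✓
  (2,7) → (φ(2),φ(7)) = (5,6) ∈ E(G2) ✓
  (3,8) → (φ(3),φ(8)) = (1,2) ∈ E(G2) ✓
  (4,5) → (φ(4),φ(5)) = (0,8) ∈ E(G2) ✓
  (4,8) → (φ(4),φ(8)) = (2,8) ∈ E(G2) ✓
  (5,7) → (φ(5),φ(7)) = (0,6) ∈ E(G2) ✓
  (6,7) → (φ(6),φ(7)) = (6,7) ∈ E(G2) ✓
  (7,8) → (φ(7),φ(8)) = (2,6) ∈ E(G2) ✓
All 14 edges of G1 map to edges of G2, and |E(G1)| = |E(G2)| = 14, so φ is a bijection on edges as well as vertices. Hence G1 ≅ G2.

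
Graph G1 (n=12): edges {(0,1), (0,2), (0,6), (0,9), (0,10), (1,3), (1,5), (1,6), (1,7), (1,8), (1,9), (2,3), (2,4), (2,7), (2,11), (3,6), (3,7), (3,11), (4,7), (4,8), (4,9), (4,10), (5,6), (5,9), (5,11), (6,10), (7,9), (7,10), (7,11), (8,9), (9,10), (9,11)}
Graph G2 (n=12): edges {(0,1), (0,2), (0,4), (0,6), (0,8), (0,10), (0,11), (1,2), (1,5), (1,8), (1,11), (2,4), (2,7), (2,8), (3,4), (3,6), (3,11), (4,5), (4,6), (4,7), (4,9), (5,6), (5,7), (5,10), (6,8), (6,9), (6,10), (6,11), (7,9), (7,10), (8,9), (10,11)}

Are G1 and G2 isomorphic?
Yes, isomorphic

The graphs are isomorphic.
One valid mapping φ: V(G1) → V(G2): 0→5, 1→4, 2→1, 3→2, 4→11, 5→9, 6→7, 7→0, 8→3, 9→6, 10→10, 11→8

Verify φ preserves adjacency — for each edge of G1, its image is an edge of G2:
  (0,1) → (φ(0),φ(1)) = (4,5) ∈ E(G2) ✓
  (0,2) → (φ(0),φ(2)) = (1,5) ∈ E(G2) ✓
  (0,6) → (φ(0),φ(6)) = (5,7) ∈ E(G2) ✓
  (0,9) → (φ(0),φ(9)) = (5,6) ∈ E(G2) ✓
  (0,10) → (φ(0),φ(10)) = (5,10) ∈ E(G2) ✓
  (1,3) → (φ(1),φ(3)) = (2,4) ∈ E(G2) ✓
  (1,5) → (φ(1),φ(5)) = (4,9) ∈ E(G2) ✓
  (1,6) → (φ(1),φ(6)) = (4,7) ∈ E(G2) ✓
  (1,7) → (φ(1),φ(7)) = (0,4) ∈ E(G2) ✓
  (1,8) → (φ(1),φ(8)) = (3,4) ∈ E(G2) ✓
  (1,9) → (φ(1),φ(9)) = (4,6) ∈ E(G2) ✓
  (2,3) → (φ(2),φ(3)) = (1,2) ∈ E(G2) ✓
  (2,4) → (φ(2),φ(4)) = (1,11) ∈ E(G2) ✓
  (2,7) → (φ(2),φ(7)) = (0,1) ∈ E(G2) ✓
  (2,11) → (φ(2),φ(11)) = (1,8) ∈ E(G2) ✓
  (3,6) → (φ(3),φ(6)) = (2,7) ∈ E(G2) ✓
  (3,7) → (φ(3),φ(7)) = (0,2) ∈ E(G2) ✓
  (3,11) → (φ(3),φ(11)) = (2,8) ∈ E(G2) ✓
  (4,7) → (φ(4),φ(7)) = (0,11) ∈ E(G2) ✓
  (4,8) → (φ(4),φ(8)) = (3,11) ∈ E(G2) ✓
  (4,9) → (φ(4),φ(9)) = (6,11) ∈ E(G2) ✓
  (4,10) → (φ(4),φ(10)) = (10,11) ∈ E(G2) ✓
  (5,6) → (φ(5),φ(6)) = (7,9) ∈ E(G2) ✓
  (5,9) → (φ(5),φ(9)) = (6,9) ∈ E(G2) ✓
  (5,11) → (φ(5),φ(11)) = (8,9) ∈ E(G2) ✓
  (6,10) → (φ(6),φ(10)) = (7,10) ∈ E(G2) ✓
  (7,9) → (φ(7),φ(9)) = (0,6) ∈ E(G2) ✓
  (7,10) → (φ(7),φ(10)) = (0,10) ∈ E(G2) ✓
  (7,11) → (φ(7),φ(11)) = (0,8) ∈ E(G2) ✓
  (8,9) → (φ(8),φ(9)) = (3,6) ∈ E(G2) ✓
  (9,10) → (φ(9),φ(10)) = (6,10) ∈ E(G2) ✓
  (9,11) → (φ(9),φ(11)) = (6,8) ∈ E(G2) ✓
All 32 edges of G1 map to edges of G2, and |E(G1)| = |E(G2)| = 32, so φ is a bijection on edges as well as vertices. Hence G1 ≅ G2.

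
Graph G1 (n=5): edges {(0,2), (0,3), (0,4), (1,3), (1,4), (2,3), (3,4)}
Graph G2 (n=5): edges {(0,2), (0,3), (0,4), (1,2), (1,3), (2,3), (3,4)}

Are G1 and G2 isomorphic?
Yes, isomorphic

The graphs are isomorphic.
One valid mapping φ: V(G1) → V(G2): 0→0, 1→1, 2→4, 3→3, 4→2

Verify φ preserves adjacency — for each edge of G1, its image is an edge of G2:
  (0,2) → (φ(0),φ(2)) = (0,4) ∈ E(G2) ✓
  (0,3) → (φ(0),φ(3)) = (0,3) ∈ E(G2) ✓
  (0,4) → (φ(0),φ(4)) = (0,2) ∈ E(G2) ✓
  (1,3) → (φ(1),φ(3)) = (1,3) ∈ E(G2) ✓
  (1,4) → (φ(1),φ(4)) = (1,2) ∈ E(G2) ✓
  (2,3) → (φ(2),φ(3)) = (3,4) ∈ E(G2) ✓
  (3,4) → (φ(3),φ(4)) = (2,3) ∈ E(G2) ✓
All 7 edges of G1 map to edges of G2, and |E(G1)| = |E(G2)| = 7, so φ is a bijection on edges as well as vertices. Hence G1 ≅ G2.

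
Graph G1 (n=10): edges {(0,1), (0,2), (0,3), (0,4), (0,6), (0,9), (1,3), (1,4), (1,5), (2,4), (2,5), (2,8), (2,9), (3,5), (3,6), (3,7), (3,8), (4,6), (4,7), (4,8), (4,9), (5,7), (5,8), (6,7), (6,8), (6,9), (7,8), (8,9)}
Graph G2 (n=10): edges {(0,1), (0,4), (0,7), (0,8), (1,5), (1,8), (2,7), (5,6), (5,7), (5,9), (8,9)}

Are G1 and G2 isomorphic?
No, not isomorphic

The graphs are NOT isomorphic.

Degrees in G1: deg(0)=6, deg(1)=4, deg(2)=5, deg(3)=6, deg(4)=7, deg(5)=5, deg(6)=6, deg(7)=5, deg(8)=7, deg(9)=5.
Sorted degree sequence of G1: [7, 7, 6, 6, 6, 5, 5, 5, 5, 4].
Degrees in G2: deg(0)=4, deg(1)=3, deg(2)=1, deg(3)=0, deg(4)=1, deg(5)=4, deg(6)=1, deg(7)=3, deg(8)=3, deg(9)=2.
Sorted degree sequence of G2: [4, 4, 3, 3, 3, 2, 1, 1, 1, 0].
The (sorted) degree sequence is an isomorphism invariant, so since G1 and G2 have different degree sequences they cannot be isomorphic.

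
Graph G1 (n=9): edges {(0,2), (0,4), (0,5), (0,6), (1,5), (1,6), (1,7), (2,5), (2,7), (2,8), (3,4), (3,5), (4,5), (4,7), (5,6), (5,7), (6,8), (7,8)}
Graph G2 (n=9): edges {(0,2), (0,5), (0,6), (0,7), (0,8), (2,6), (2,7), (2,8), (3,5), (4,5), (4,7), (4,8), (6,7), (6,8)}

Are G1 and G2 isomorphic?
No, not isomorphic

The graphs are NOT isomorphic.

Connected components of G1: 1 component(s) with vertex sets [[0, 1, 2, 3, 4, 5, 6, 7, 8]], sizes [9].
Connected components of G2: 2 component(s) with vertex sets [[1], [0, 2, 3, 4, 5, 6, 7, 8]], sizes [1, 8].
The number of connected components (and the multiset of component sizes) is an isomorphism invariant — an isomorphism maps each component of G1 bijectively onto a component of G2. Since G1 has 1 component(s) and G2 has 2, they cannot be isomorphic.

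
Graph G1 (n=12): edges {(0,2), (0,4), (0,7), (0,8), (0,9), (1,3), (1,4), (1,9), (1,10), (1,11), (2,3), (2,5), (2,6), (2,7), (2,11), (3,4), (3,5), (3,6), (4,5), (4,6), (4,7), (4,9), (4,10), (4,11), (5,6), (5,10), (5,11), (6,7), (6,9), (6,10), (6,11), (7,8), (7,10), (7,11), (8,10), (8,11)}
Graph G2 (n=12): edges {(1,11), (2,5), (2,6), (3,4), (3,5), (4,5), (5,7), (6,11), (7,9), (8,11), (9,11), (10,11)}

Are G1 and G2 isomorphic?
No, not isomorphic

The graphs are NOT isomorphic.

Connected components of G1: 1 component(s) with vertex sets [[0, 1, 2, 3, 4, 5, 6, 7, 8, 9, 10, 11]], sizes [12].
Connected components of G2: 2 component(s) with vertex sets [[0], [1, 2, 3, 4, 5, 6, 7, 8, 9, 10, 11]], sizes [1, 11].
The number of connected components (and the multiset of component sizes) is an isomorphism invariant — an isomorphism maps each component of G1 bijectively onto a component of G2. Since G1 has 1 component(s) and G2 has 2, they cannot be isomorphic.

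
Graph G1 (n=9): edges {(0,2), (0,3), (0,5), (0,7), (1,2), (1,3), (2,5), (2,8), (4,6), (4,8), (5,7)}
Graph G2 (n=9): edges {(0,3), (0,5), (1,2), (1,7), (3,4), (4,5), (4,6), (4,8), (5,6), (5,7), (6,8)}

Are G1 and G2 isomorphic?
Yes, isomorphic

The graphs are isomorphic.
One valid mapping φ: V(G1) → V(G2): 0→4, 1→0, 2→5, 3→3, 4→1, 5→6, 6→2, 7→8, 8→7

Verify φ preserves adjacency — for each edge of G1, its image is an edge of G2:
  (0,2) → (φ(0),φ(2)) = (4,5) ∈ E(G2) ✓
  (0,3) → (φ(0),φ(3)) = (3,4) ∈ E(G2) ✓
  (0,5) → (φ(0),φ(5)) = (4,6) ∈ E(G2) ✓
  (0,7) → (φ(0),φ(7)) = (4,8) ∈ E(G2) ✓
  (1,2) → (φ(1),φ(2)) = (0,5) ∈ E(G2) ✓
  (1,3) → (φ(1),φ(3)) = (0,3) ∈ E(G2) ✓
  (2,5) → (φ(2),φ(5)) = (5,6) ∈ E(G2) ✓
  (2,8) → (φ(2),φ(8)) = (5,7) ∈ E(G2) ✓
  (4,6) → (φ(4),φ(6)) = (1,2) ∈ E(G2) ✓
  (4,8) → (φ(4),φ(8)) = (1,7) ∈ E(G2) ✓
  (5,7) → (φ(5),φ(7)) = (6,8) ∈ E(G2) ✓
All 11 edges of G1 map to edges of G2, and |E(G1)| = |E(G2)| = 11, so φ is a bijection on edges as well as vertices. Hence G1 ≅ G2.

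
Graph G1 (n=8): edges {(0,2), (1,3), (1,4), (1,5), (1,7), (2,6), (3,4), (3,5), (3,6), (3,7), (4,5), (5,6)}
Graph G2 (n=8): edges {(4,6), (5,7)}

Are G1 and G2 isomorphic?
No, not isomorphic

The graphs are NOT isomorphic.

Connected components of G1: 1 component(s) with vertex sets [[0, 1, 2, 3, 4, 5, 6, 7]], sizes [8].
Connected components of G2: 6 component(s) with vertex sets [[0], [1], [2], [3], [4, 6], [5, 7]], sizes [1, 1, 1, 1, 2, 2].
The number of connected components (and the multiset of component sizes) is an isomorphism invariant — an isomorphism maps each component of G1 bijectively onto a component of G2. Since G1 has 1 component(s) and G2 has 6, they cannot be isomorphic.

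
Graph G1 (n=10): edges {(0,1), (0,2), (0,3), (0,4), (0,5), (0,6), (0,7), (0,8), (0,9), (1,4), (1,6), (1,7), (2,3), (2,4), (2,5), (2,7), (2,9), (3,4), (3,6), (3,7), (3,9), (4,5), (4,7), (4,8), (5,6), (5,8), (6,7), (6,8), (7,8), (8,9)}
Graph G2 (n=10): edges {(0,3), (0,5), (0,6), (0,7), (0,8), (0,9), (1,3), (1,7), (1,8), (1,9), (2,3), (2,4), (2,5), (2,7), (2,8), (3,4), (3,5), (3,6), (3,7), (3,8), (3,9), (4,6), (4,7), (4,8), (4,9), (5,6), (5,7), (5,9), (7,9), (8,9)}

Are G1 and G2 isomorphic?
Yes, isomorphic

The graphs are isomorphic.
One valid mapping φ: V(G1) → V(G2): 0→3, 1→1, 2→5, 3→0, 4→7, 5→2, 6→8, 7→9, 8→4, 9→6

Verify φ preserves adjacency — for each edge of G1, its image is an edge of G2:
  (0,1) → (φ(0),φ(1)) = (1,3) ∈ E(G2) ✓
  (0,2) → (φ(0),φ(2)) = (3,5) ∈ E(G2) ✓
  (0,3) → (φ(0),φ(3)) = (0,3) ∈ E(G2) ✓
  (0,4) → (φ(0),φ(4)) = (3,7) ∈ E(G2) ✓
  (0,5) → (φ(0),φ(5)) = (2,3) ∈ E(G2) ✓
  (0,6) → (φ(0),φ(6)) = (3,8) ∈ E(G2) ✓
  (0,7) → (φ(0),φ(7)) = (3,9) ∈ E(G2) ✓
  (0,8) → (φ(0),φ(8)) = (3,4) ∈ E(G2) ✓
  (0,9) → (φ(0),φ(9)) = (3,6) ∈ E(G2) ✓
  (1,4) → (φ(1),φ(4)) = (1,7) ∈ E(G2) ✓
  (1,6) → (φ(1),φ(6)) = (1,8) ∈ E(G2) ✓
  (1,7) → (φ(1),φ(7)) = (1,9) ∈ E(G2) ✓
  (2,3) → (φ(2),φ(3)) = (0,5) ∈ E(G2) ✓
  (2,4) → (φ(2),φ(4)) = (5,7) ∈ E(G2) ✓
  (2,5) → (φ(2),φ(5)) = (2,5) ∈ E(G2) ✓
  (2,7) → (φ(2),φ(7)) = (5,9) ∈ E(G2) ✓
  (2,9) → (φ(2),φ(9)) = (5,6) ∈ E(G2) ✓
  (3,4) → (φ(3),φ(4)) = (0,7) ∈ E(G2) ✓
  (3,6) → (φ(3),φ(6)) = (0,8) ∈ E(G2) ✓
  (3,7) → (φ(3),φ(7)) = (0,9) ∈ E(G2) ✓
  (3,9) → (φ(3),φ(9)) = (0,6) ∈ E(G2) ✓
  (4,5) → (φ(4),φ(5)) = (2,7) ∈ E(G2) ✓
  (4,7) → (φ(4),φ(7)) = (7,9) ∈ E(G2) ✓
  (4,8) → (φ(4),φ(8)) = (4,7) ∈ E(G2) ✓
  (5,6) → (φ(5),φ(6)) = (2,8) ∈ E(G2) ✓
  (5,8) → (φ(5),φ(8)) = (2,4) ∈ E(G2) ✓
  (6,7) → (φ(6),φ(7)) = (8,9) ∈ E(G2) ✓
  (6,8) → (φ(6),φ(8)) = (4,8) ∈ E(G2) ✓
  (7,8) → (φ(7),φ(8)) = (4,9) ∈ E(G2) ✓
  (8,9) → (φ(8),φ(9)) = (4,6) ∈ E(G2) ✓
All 30 edges of G1 map to edges of G2, and |E(G1)| = |E(G2)| = 30, so φ is a bijection on edges as well as vertices. Hence G1 ≅ G2.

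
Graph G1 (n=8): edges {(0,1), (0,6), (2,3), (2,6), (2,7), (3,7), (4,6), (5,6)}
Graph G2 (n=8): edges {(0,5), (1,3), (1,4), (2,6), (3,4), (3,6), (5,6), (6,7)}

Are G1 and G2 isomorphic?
Yes, isomorphic

The graphs are isomorphic.
One valid mapping φ: V(G1) → V(G2): 0→5, 1→0, 2→3, 3→1, 4→7, 5→2, 6→6, 7→4

Verify φ preserves adjacency — for each edge of G1, its image is an edge of G2:
  (0,1) → (φ(0),φ(1)) = (0,5) ∈ E(G2) ✓
  (0,6) → (φ(0),φ(6)) = (5,6) ∈ E(G2) ✓
  (2,3) → (φ(2),φ(3)) = (1,3) ∈ E(G2) ✓
  (2,6) → (φ(2),φ(6)) = (3,6) ∈ E(G2) ✓
  (2,7) → (φ(2),φ(7)) = (3,4) ∈ E(G2) ✓
  (3,7) → (φ(3),φ(7)) = (1,4) ∈ E(G2) ✓
  (4,6) → (φ(4),φ(6)) = (6,7) ∈ E(G2) ✓
  (5,6) → (φ(5),φ(6)) = (2,6) ∈ E(G2) ✓
All 8 edges of G1 map to edges of G2, and |E(G1)| = |E(G2)| = 8, so φ is a bijection on edges as well as vertices. Hence G1 ≅ G2.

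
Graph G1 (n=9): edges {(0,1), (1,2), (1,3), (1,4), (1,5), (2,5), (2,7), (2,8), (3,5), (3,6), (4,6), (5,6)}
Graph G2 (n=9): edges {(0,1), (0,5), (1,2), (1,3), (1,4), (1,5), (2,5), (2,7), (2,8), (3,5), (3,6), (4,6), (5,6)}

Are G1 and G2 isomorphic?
No, not isomorphic

The graphs are NOT isomorphic.

Counting edges: G1 has 12 edge(s); G2 has 13 edge(s).
Edge count is an isomorphism invariant (a bijection on vertices induces a bijection on edges), so differing edge counts rule out isomorphism.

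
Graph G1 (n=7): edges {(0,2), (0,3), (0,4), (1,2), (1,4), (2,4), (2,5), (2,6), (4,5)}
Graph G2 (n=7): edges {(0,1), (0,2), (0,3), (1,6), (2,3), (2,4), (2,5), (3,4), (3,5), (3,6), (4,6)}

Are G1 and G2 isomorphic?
No, not isomorphic

The graphs are NOT isomorphic.

Degrees in G1: deg(0)=3, deg(1)=2, deg(2)=5, deg(3)=1, deg(4)=4, deg(5)=2, deg(6)=1.
Sorted degree sequence of G1: [5, 4, 3, 2, 2, 1, 1].
Degrees in G2: deg(0)=3, deg(1)=2, deg(2)=4, deg(3)=5, deg(4)=3, deg(5)=2, deg(6)=3.
Sorted degree sequence of G2: [5, 4, 3, 3, 3, 2, 2].
The (sorted) degree sequence is an isomorphism invariant, so since G1 and G2 have different degree sequences they cannot be isomorphic.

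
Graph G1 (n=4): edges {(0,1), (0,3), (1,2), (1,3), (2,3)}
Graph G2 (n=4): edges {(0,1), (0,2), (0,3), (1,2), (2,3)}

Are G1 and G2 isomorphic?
Yes, isomorphic

The graphs are isomorphic.
One valid mapping φ: V(G1) → V(G2): 0→1, 1→2, 2→3, 3→0

Verify φ preserves adjacency — for each edge of G1, its image is an edge of G2:
  (0,1) → (φ(0),φ(1)) = (1,2) ∈ E(G2) ✓
  (0,3) → (φ(0),φ(3)) = (0,1) ∈ E(G2) ✓
  (1,2) → (φ(1),φ(2)) = (2,3) ∈ E(G2) ✓
  (1,3) → (φ(1),φ(3)) = (0,2) ∈ E(G2) ✓
  (2,3) → (φ(2),φ(3)) = (0,3) ∈ E(G2) ✓
All 5 edges of G1 map to edges of G2, and |E(G1)| = |E(G2)| = 5, so φ is a bijection on edges as well as vertices. Hence G1 ≅ G2.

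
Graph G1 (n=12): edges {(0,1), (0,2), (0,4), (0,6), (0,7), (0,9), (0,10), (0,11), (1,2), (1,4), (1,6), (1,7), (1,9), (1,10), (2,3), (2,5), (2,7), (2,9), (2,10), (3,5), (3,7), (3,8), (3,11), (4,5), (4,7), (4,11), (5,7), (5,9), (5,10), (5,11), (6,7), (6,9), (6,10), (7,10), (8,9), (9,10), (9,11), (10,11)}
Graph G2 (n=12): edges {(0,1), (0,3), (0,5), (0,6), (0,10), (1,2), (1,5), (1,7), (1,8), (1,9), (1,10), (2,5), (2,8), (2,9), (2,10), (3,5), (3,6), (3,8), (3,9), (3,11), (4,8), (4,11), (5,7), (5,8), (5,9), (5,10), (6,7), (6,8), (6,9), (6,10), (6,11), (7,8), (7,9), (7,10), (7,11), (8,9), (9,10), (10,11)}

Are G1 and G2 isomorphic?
Yes, isomorphic

The graphs are isomorphic.
One valid mapping φ: V(G1) → V(G2): 0→5, 1→1, 2→7, 3→11, 4→0, 5→6, 6→2, 7→10, 8→4, 9→8, 10→9, 11→3

Verify φ preserves adjacency — for each edge of G1, its image is an edge of G2:
  (0,1) → (φ(0),φ(1)) = (1,5) ∈ E(G2) ✓
  (0,2) → (φ(0),φ(2)) = (5,7) ∈ E(G2) ✓
  (0,4) → (φ(0),φ(4)) = (0,5) ∈ E(G2) ✓
  (0,6) → (φ(0),φ(6)) = (2,5) ∈ E(G2) ✓
  (0,7) → (φ(0),φ(7)) = (5,10) ∈ E(G2) ✓
  (0,9) → (φ(0),φ(9)) = (5,8) ∈ E(G2) ✓
  (0,10) → (φ(0),φ(10)) = (5,9) ∈ E(G2) ✓
  (0,11) → (φ(0),φ(11)) = (3,5) ∈ E(G2) ✓
  (1,2) → (φ(1),φ(2)) = (1,7) ∈ E(G2) ✓
  (1,4) → (φ(1),φ(4)) = (0,1) ∈ E(G2) ✓
  (1,6) → (φ(1),φ(6)) = (1,2) ∈ E(G2) ✓
  (1,7) → (φ(1),φ(7)) = (1,10) ∈ E(G2) ✓
  (1,9) → (φ(1),φ(9)) = (1,8) ∈ E(G2) ✓
  (1,10) → (φ(1),φ(10)) = (1,9) ∈ E(G2) ✓
  (2,3) → (φ(2),φ(3)) = (7,11) ∈ E(G2) ✓
  (2,5) → (φ(2),φ(5)) = (6,7) ∈ E(G2) ✓
  (2,7) → (φ(2),φ(7)) = (7,10) ∈ E(G2) ✓
  (2,9) → (φ(2),φ(9)) = (7,8) ∈ E(G2) ✓
  (2,10) → (φ(2),φ(10)) = (7,9) ∈ E(G2) ✓
  (3,5) → (φ(3),φ(5)) = (6,11) ∈ E(G2) ✓
  (3,7) → (φ(3),φ(7)) = (10,11) ∈ E(G2) ✓
  (3,8) → (φ(3),φ(8)) = (4,11) ∈ E(G2) ✓
  (3,11) → (φ(3),φ(11)) = (3,11) ∈ E(G2) ✓
  (4,5) → (φ(4),φ(5)) = (0,6) ∈ E(G2) ✓
  (4,7) → (φ(4),φ(7)) = (0,10) ∈ E(G2) ✓
  (4,11) → (φ(4),φ(11)) = (0,3) ∈ E(G2) ✓
  (5,7) → (φ(5),φ(7)) = (6,10) ∈ E(G2) ✓
  (5,9) → (φ(5),φ(9)) = (6,8) ∈ E(G2) ✓
  (5,10) → (φ(5),φ(10)) = (6,9) ∈ E(G2) ✓
  (5,11) → (φ(5),φ(11)) = (3,6) ∈ E(G2) ✓
  (6,7) → (φ(6),φ(7)) = (2,10) ∈ E(G2) ✓
  (6,9) → (φ(6),φ(9)) = (2,8) ∈ E(G2) ✓
  (6,10) → (φ(6),φ(10)) = (2,9) ∈ E(G2) ✓
  (7,10) → (φ(7),φ(10)) = (9,10) ∈ E(G2) ✓
  (8,9) → (φ(8),φ(9)) = (4,8) ∈ E(G2) ✓
  (9,10) → (φ(9),φ(10)) = (8,9) ∈ E(G2) ✓
  (9,11) → (φ(9),φ(11)) = (3,8) ∈ E(G2) ✓
  (10,11) → (φ(10),φ(11)) = (3,9) ∈ E(G2) ✓
All 38 edges of G1 map to edges of G2, and |E(G1)| = |E(G2)| = 38, so φ is a bijection on edges as well as vertices. Hence G1 ≅ G2.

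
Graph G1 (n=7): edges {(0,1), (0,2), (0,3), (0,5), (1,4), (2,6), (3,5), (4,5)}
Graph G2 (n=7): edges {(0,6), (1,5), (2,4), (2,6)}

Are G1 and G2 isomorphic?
No, not isomorphic

The graphs are NOT isomorphic.

Connected components of G1: 1 component(s) with vertex sets [[0, 1, 2, 3, 4, 5, 6]], sizes [7].
Connected components of G2: 3 component(s) with vertex sets [[3], [1, 5], [0, 2, 4, 6]], sizes [1, 2, 4].
The number of connected components (and the multiset of component sizes) is an isomorphism invariant — an isomorphism maps each component of G1 bijectively onto a component of G2. Since G1 has 1 component(s) and G2 has 3, they cannot be isomorphic.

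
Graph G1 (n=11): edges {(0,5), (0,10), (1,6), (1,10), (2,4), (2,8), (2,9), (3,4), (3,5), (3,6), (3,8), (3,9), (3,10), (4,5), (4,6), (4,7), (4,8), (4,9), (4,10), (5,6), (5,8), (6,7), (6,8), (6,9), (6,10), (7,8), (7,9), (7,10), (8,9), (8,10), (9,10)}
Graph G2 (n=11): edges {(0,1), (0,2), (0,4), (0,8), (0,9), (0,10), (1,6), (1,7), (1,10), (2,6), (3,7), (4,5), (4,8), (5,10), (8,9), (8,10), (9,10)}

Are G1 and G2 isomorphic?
No, not isomorphic

The graphs are NOT isomorphic.

Degrees in G1: deg(0)=2, deg(1)=2, deg(2)=3, deg(3)=6, deg(4)=8, deg(5)=5, deg(6)=8, deg(7)=5, deg(8)=8, deg(9)=7, deg(10)=8.
Sorted degree sequence of G1: [8, 8, 8, 8, 7, 6, 5, 5, 3, 2, 2].
Degrees in G2: deg(0)=6, deg(1)=4, deg(2)=2, deg(3)=1, deg(4)=3, deg(5)=2, deg(6)=2, deg(7)=2, deg(8)=4, deg(9)=3, deg(10)=5.
Sorted degree sequence of G2: [6, 5, 4, 4, 3, 3, 2, 2, 2, 2, 1].
The (sorted) degree sequence is an isomorphism invariant, so since G1 and G2 have different degree sequences they cannot be isomorphic.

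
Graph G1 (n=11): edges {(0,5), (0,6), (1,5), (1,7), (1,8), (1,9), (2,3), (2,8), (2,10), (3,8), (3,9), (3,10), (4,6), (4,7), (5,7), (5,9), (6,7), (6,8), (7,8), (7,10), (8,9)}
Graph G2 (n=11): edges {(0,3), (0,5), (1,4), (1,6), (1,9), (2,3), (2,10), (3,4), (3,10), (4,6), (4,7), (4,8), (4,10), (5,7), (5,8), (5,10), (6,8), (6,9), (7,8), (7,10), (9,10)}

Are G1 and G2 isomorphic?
Yes, isomorphic

The graphs are isomorphic.
One valid mapping φ: V(G1) → V(G2): 0→0, 1→7, 2→1, 3→6, 4→2, 5→5, 6→3, 7→10, 8→4, 9→8, 10→9

Verify φ preserves adjacency — for each edge of G1, its image is an edge of G2:
  (0,5) → (φ(0),φ(5)) = (0,5) ∈ E(G2) ✓
  (0,6) → (φ(0),φ(6)) = (0,3) ∈ E(G2) ✓
  (1,5) → (φ(1),φ(5)) = (5,7) ∈ E(G2) ✓
  (1,7) → (φ(1),φ(7)) = (7,10) ∈ E(G2) ✓
  (1,8) → (φ(1),φ(8)) = (4,7) ∈ E(G2) ✓
  (1,9) → (φ(1),φ(9)) = (7,8) ∈ E(G2) ✓
  (2,3) → (φ(2),φ(3)) = (1,6) ∈ E(G2) ✓
  (2,8) → (φ(2),φ(8)) = (1,4) ∈ E(G2) ✓
  (2,10) → (φ(2),φ(10)) = (1,9) ∈ E(G2) ✓
  (3,8) → (φ(3),φ(8)) = (4,6) ∈ E(G2) ✓
  (3,9) → (φ(3),φ(9)) = (6,8) ∈ E(G2) ✓
  (3,10) → (φ(3),φ(10)) = (6,9) ∈ E(G2) ✓
  (4,6) → (φ(4),φ(6)) = (2,3) ∈ E(G2) ✓
  (4,7) → (φ(4),φ(7)) = (2,10) ∈ E(G2) ✓
  (5,7) → (φ(5),φ(7)) = (5,10) ∈ E(G2) ✓
  (5,9) → (φ(5),φ(9)) = (5,8) ∈ E(G2) ✓
  (6,7) → (φ(6),φ(7)) = (3,10) ∈ E(G2) ✓
  (6,8) → (φ(6),φ(8)) = (3,4) ∈ E(G2) ✓
  (7,8) → (φ(7),φ(8)) = (4,10) ∈ E(G2) ✓
  (7,10) → (φ(7),φ(10)) = (9,10) ∈ E(G2) ✓
  (8,9) → (φ(8),φ(9)) = (4,8) ∈ E(G2) ✓
All 21 edges of G1 map to edges of G2, and |E(G1)| = |E(G2)| = 21, so φ is a bijection on edges as well as vertices. Hence G1 ≅ G2.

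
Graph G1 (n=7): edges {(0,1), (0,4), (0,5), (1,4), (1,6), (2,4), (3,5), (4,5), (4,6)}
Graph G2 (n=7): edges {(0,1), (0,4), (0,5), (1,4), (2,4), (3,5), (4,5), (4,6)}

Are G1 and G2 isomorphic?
No, not isomorphic

The graphs are NOT isomorphic.

Counting edges: G1 has 9 edge(s); G2 has 8 edge(s).
Edge count is an isomorphism invariant (a bijection on vertices induces a bijection on edges), so differing edge counts rule out isomorphism.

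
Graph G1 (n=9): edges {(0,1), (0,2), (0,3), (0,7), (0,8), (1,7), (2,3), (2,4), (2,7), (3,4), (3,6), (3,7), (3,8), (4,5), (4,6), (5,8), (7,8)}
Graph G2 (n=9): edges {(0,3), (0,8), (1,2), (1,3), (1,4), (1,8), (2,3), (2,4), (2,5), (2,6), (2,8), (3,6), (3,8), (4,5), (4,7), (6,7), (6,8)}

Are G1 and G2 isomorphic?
Yes, isomorphic

The graphs are isomorphic.
One valid mapping φ: V(G1) → V(G2): 0→8, 1→0, 2→1, 3→2, 4→4, 5→7, 6→5, 7→3, 8→6

Verify φ preserves adjacency — for each edge of G1, its image is an edge of G2:
  (0,1) → (φ(0),φ(1)) = (0,8) ∈ E(G2) ✓
  (0,2) → (φ(0),φ(2)) = (1,8) ∈ E(G2) ✓
  (0,3) → (φ(0),φ(3)) = (2,8) ∈ E(G2) ✓
  (0,7) → (φ(0),φ(7)) = (3,8) ∈ E(G2) ✓
  (0,8) → (φ(0),φ(8)) = (6,8) ∈ E(G2) ✓
  (1,7) → (φ(1),φ(7)) = (0,3) ∈ E(G2) ✓
  (2,3) → (φ(2),φ(3)) = (1,2) ∈ E(G2) ✓
  (2,4) → (φ(2),φ(4)) = (1,4) ∈ E(G2) ✓
  (2,7) → (φ(2),φ(7)) = (1,3) ∈ E(G2) ✓
  (3,4) → (φ(3),φ(4)) = (2,4) ∈ E(G2) ✓
  (3,6) → (φ(3),φ(6)) = (2,5) ∈ E(G2) ✓
  (3,7) → (φ(3),φ(7)) = (2,3) ∈ E(G2) ✓
  (3,8) → (φ(3),φ(8)) = (2,6) ∈ E(G2) ✓
  (4,5) → (φ(4),φ(5)) = (4,7) ∈ E(G2) ✓
  (4,6) → (φ(4),φ(6)) = (4,5) ∈ E(G2) ✓
  (5,8) → (φ(5),φ(8)) = (6,7) ∈ E(G2) ✓
  (7,8) → (φ(7),φ(8)) = (3,6) ∈ E(G2) ✓
All 17 edges of G1 map to edges of G2, and |E(G1)| = |E(G2)| = 17, so φ is a bijection on edges as well as vertices. Hence G1 ≅ G2.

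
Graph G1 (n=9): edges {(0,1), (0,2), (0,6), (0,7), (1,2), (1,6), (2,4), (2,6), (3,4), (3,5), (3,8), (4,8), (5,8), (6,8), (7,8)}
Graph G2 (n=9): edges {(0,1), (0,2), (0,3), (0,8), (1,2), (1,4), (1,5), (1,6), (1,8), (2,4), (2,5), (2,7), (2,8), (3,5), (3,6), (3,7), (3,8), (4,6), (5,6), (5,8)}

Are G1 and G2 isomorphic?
No, not isomorphic

The graphs are NOT isomorphic.

Degrees in G1: deg(0)=4, deg(1)=3, deg(2)=4, deg(3)=3, deg(4)=3, deg(5)=2, deg(6)=4, deg(7)=2, deg(8)=5.
Sorted degree sequence of G1: [5, 4, 4, 4, 3, 3, 3, 2, 2].
Degrees in G2: deg(0)=4, deg(1)=6, deg(2)=6, deg(3)=5, deg(4)=3, deg(5)=5, deg(6)=4, deg(7)=2, deg(8)=5.
Sorted degree sequence of G2: [6, 6, 5, 5, 5, 4, 4, 3, 2].
The (sorted) degree sequence is an isomorphism invariant, so since G1 and G2 have different degree sequences they cannot be isomorphic.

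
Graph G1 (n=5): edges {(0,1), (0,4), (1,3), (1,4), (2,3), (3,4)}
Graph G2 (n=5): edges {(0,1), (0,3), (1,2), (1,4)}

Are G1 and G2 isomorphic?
No, not isomorphic

The graphs are NOT isomorphic.

Degrees in G1: deg(0)=2, deg(1)=3, deg(2)=1, deg(3)=3, deg(4)=3.
Sorted degree sequence of G1: [3, 3, 3, 2, 1].
Degrees in G2: deg(0)=2, deg(1)=3, deg(2)=1, deg(3)=1, deg(4)=1.
Sorted degree sequence of G2: [3, 2, 1, 1, 1].
The (sorted) degree sequence is an isomorphism invariant, so since G1 and G2 have different degree sequences they cannot be isomorphic.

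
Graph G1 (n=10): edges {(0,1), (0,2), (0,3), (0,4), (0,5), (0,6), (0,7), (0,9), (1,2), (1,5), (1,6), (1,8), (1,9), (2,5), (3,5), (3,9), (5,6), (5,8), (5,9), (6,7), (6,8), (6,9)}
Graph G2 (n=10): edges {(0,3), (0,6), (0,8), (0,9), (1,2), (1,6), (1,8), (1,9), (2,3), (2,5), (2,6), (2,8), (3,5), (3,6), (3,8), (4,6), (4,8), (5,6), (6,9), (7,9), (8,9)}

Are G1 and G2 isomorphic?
No, not isomorphic

The graphs are NOT isomorphic.

Degrees in G1: deg(0)=8, deg(1)=6, deg(2)=3, deg(3)=3, deg(4)=1, deg(5)=7, deg(6)=6, deg(7)=2, deg(8)=3, deg(9)=5.
Sorted degree sequence of G1: [8, 7, 6, 6, 5, 3, 3, 3, 2, 1].
Degrees in G2: deg(0)=4, deg(1)=4, deg(2)=5, deg(3)=5, deg(4)=2, deg(5)=3, deg(6)=7, deg(7)=1, deg(8)=6, deg(9)=5.
Sorted degree sequence of G2: [7, 6, 5, 5, 5, 4, 4, 3, 2, 1].
The (sorted) degree sequence is an isomorphism invariant, so since G1 and G2 have different degree sequences they cannot be isomorphic.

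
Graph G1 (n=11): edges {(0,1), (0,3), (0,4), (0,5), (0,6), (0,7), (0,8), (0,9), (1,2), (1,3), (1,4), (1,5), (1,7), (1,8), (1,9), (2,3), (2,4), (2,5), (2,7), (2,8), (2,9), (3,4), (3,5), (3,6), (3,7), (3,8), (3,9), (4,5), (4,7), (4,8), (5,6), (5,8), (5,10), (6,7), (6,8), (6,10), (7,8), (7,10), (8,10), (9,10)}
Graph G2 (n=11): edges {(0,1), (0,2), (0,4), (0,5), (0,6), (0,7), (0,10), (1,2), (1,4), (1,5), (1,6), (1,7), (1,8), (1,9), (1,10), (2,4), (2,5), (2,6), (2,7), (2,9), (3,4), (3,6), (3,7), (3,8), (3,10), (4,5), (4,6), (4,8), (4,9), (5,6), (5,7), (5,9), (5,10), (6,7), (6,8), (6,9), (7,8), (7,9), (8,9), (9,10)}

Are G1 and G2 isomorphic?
Yes, isomorphic

The graphs are isomorphic.
One valid mapping φ: V(G1) → V(G2): 0→9, 1→5, 2→0, 3→1, 4→2, 5→4, 6→8, 7→7, 8→6, 9→10, 10→3

Verify φ preserves adjacency — for each edge of G1, its image is an edge of G2:
  (0,1) → (φ(0),φ(1)) = (5,9) ∈ E(G2) ✓
  (0,3) → (φ(0),φ(3)) = (1,9) ∈ E(G2) ✓
  (0,4) → (φ(0),φ(4)) = (2,9) ∈ E(G2) ✓
  (0,5) → (φ(0),φ(5)) = (4,9) ∈ E(G2) ✓
  (0,6) → (φ(0),φ(6)) = (8,9) ∈ E(G2) ✓
  (0,7) → (φ(0),φ(7)) = (7,9) ∈ E(G2) ✓
  (0,8) → (φ(0),φ(8)) = (6,9) ∈ E(G2) ✓
  (0,9) → (φ(0),φ(9)) = (9,10) ∈ E(G2) ✓
  (1,2) → (φ(1),φ(2)) = (0,5) ∈ E(G2) ✓
  (1,3) → (φ(1),φ(3)) = (1,5) ∈ E(G2) ✓
  (1,4) → (φ(1),φ(4)) = (2,5) ∈ E(G2) ✓
  (1,5) → (φ(1),φ(5)) = (4,5) ∈ E(G2) ✓
  (1,7) → (φ(1),φ(7)) = (5,7) ∈ E(G2) ✓
  (1,8) → (φ(1),φ(8)) = (5,6) ∈ E(G2) ✓
  (1,9) → (φ(1),φ(9)) = (5,10) ∈ E(G2) ✓
  (2,3) → (φ(2),φ(3)) = (0,1) ∈ E(G2) ✓
  (2,4) → (φ(2),φ(4)) = (0,2) ∈ E(G2) ✓
  (2,5) → (φ(2),φ(5)) = (0,4) ∈ E(G2) ✓
  (2,7) → (φ(2),φ(7)) = (0,7) ∈ E(G2) ✓
  (2,8) → (φ(2),φ(8)) = (0,6) ∈ E(G2) ✓
  (2,9) → (φ(2),φ(9)) = (0,10) ∈ E(G2) ✓
  (3,4) → (φ(3),φ(4)) = (1,2) ∈ E(G2) ✓
  (3,5) → (φ(3),φ(5)) = (1,4) ∈ E(G2) ✓
  (3,6) → (φ(3),φ(6)) = (1,8) ∈ E(G2) ✓
  (3,7) → (φ(3),φ(7)) = (1,7) ∈ E(G2) ✓
  (3,8) → (φ(3),φ(8)) = (1,6) ∈ E(G2) ✓
  (3,9) → (φ(3),φ(9)) = (1,10) ∈ E(G2) ✓
  (4,5) → (φ(4),φ(5)) = (2,4) ∈ E(G2) ✓
  (4,7) → (φ(4),φ(7)) = (2,7) ∈ E(G2) ✓
  (4,8) → (φ(4),φ(8)) = (2,6) ∈ E(G2) ✓
  (5,6) → (φ(5),φ(6)) = (4,8) ∈ E(G2) ✓
  (5,8) → (φ(5),φ(8)) = (4,6) ∈ E(G2) ✓
  (5,10) → (φ(5),φ(10)) = (3,4) ∈ E(G2) ✓
  (6,7) → (φ(6),φ(7)) = (7,8) ∈ E(G2) ✓
  (6,8) → (φ(6),φ(8)) = (6,8) ∈ E(G2) ✓
  (6,10) → (φ(6),φ(10)) = (3,8) ∈ E(G2) ✓
  (7,8) → (φ(7),φ(8)) = (6,7) ∈ E(G2) ✓
  (7,10) → (φ(7),φ(10)) = (3,7) ∈ E(G2) ✓
  (8,10) → (φ(8),φ(10)) = (3,6) ∈ E(G2) ✓
  (9,10) → (φ(9),φ(10)) = (3,10) ∈ E(G2) ✓
All 40 edges of G1 map to edges of G2, and |E(G1)| = |E(G2)| = 40, so φ is a bijection on edges as well as vertices. Hence G1 ≅ G2.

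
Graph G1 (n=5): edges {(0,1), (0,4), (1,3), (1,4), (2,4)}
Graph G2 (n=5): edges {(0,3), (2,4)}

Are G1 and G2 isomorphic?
No, not isomorphic

The graphs are NOT isomorphic.

Connected components of G1: 1 component(s) with vertex sets [[0, 1, 2, 3, 4]], sizes [5].
Connected components of G2: 3 component(s) with vertex sets [[1], [0, 3], [2, 4]], sizes [1, 2, 2].
The number of connected components (and the multiset of component sizes) is an isomorphism invariant — an isomorphism maps each component of G1 bijectively onto a component of G2. Since G1 has 1 component(s) and G2 has 3, they cannot be isomorphic.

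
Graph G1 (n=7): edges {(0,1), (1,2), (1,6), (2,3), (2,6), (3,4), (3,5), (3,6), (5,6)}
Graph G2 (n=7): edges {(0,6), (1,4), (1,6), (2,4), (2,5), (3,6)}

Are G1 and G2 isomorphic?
No, not isomorphic

The graphs are NOT isomorphic.

Counting triangles (3-cliques): G1 has 3, G2 has 0.
Triangle count is an isomorphism invariant, so differing triangle counts rule out isomorphism.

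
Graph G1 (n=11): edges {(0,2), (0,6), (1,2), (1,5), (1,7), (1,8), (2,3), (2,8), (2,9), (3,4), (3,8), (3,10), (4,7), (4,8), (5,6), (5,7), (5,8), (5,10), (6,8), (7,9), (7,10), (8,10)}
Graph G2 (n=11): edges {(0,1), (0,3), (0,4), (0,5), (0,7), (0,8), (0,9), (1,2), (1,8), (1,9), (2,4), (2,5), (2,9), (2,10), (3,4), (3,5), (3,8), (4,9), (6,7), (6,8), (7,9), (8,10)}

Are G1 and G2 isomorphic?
Yes, isomorphic

The graphs are isomorphic.
One valid mapping φ: V(G1) → V(G2): 0→6, 1→1, 2→8, 3→3, 4→5, 5→9, 6→7, 7→2, 8→0, 9→10, 10→4

Verify φ preserves adjacency — for each edge of G1, its image is an edge of G2:
  (0,2) → (φ(0),φ(2)) = (6,8) ∈ E(G2) ✓
  (0,6) → (φ(0),φ(6)) = (6,7) ∈ E(G2) ✓
  (1,2) → (φ(1),φ(2)) = (1,8) ∈ E(G2) ✓
  (1,5) → (φ(1),φ(5)) = (1,9) ∈ E(G2) ✓
  (1,7) → (φ(1),φ(7)) = (1,2) ∈ E(G2) ✓
  (1,8) → (φ(1),φ(8)) = (0,1) ∈ E(G2) ✓
  (2,3) → (φ(2),φ(3)) = (3,8) ∈ E(G2) ✓
  (2,8) → (φ(2),φ(8)) = (0,8) ∈ E(G2) ✓
  (2,9) → (φ(2),φ(9)) = (8,10) ∈ E(G2) ✓
  (3,4) → (φ(3),φ(4)) = (3,5) ∈ E(G2) ✓
  (3,8) → (φ(3),φ(8)) = (0,3) ∈ E(G2) ✓
  (3,10) → (φ(3),φ(10)) = (3,4) ∈ E(G2) ✓
  (4,7) → (φ(4),φ(7)) = (2,5) ∈ E(G2) ✓
  (4,8) → (φ(4),φ(8)) = (0,5) ∈ E(G2) ✓
  (5,6) → (φ(5),φ(6)) = (7,9) ∈ E(G2) ✓
  (5,7) → (φ(5),φ(7)) = (2,9) ∈ E(G2) ✓
  (5,8) → (φ(5),φ(8)) = (0,9) ∈ E(G2) ✓
  (5,10) → (φ(5),φ(10)) = (4,9) ∈ E(G2) ✓
  (6,8) → (φ(6),φ(8)) = (0,7) ∈ E(G2) ✓
  (7,9) → (φ(7),φ(9)) = (2,10) ∈ E(G2) ✓
  (7,10) → (φ(7),φ(10)) = (2,4) ∈ E(G2) ✓
  (8,10) → (φ(8),φ(10)) = (0,4) ∈ E(G2) ✓
All 22 edges of G1 map to edges of G2, and |E(G1)| = |E(G2)| = 22, so φ is a bijection on edges as well as vertices. Hence G1 ≅ G2.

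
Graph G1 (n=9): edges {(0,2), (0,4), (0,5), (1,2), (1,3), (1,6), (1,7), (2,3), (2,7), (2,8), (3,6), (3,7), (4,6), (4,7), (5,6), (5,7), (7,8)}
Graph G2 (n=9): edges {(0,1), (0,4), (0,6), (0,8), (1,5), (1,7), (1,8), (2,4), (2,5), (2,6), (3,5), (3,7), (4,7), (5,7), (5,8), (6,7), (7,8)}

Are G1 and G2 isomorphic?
Yes, isomorphic

The graphs are isomorphic.
One valid mapping φ: V(G1) → V(G2): 0→2, 1→1, 2→5, 3→8, 4→4, 5→6, 6→0, 7→7, 8→3

Verify φ preserves adjacency — for each edge of G1, its image is an edge of G2:
  (0,2) → (φ(0),φ(2)) = (2,5) ∈ E(G2) ✓
  (0,4) → (φ(0),φ(4)) = (2,4) ∈ E(G2) ✓
  (0,5) → (φ(0),φ(5)) = (2,6) ∈ E(G2) ✓
  (1,2) → (φ(1),φ(2)) = (1,5) ∈ E(G2) ✓
  (1,3) → (φ(1),φ(3)) = (1,8) ∈ E(G2) ✓
  (1,6) → (φ(1),φ(6)) = (0,1) ∈ E(G2) ✓
  (1,7) → (φ(1),φ(7)) = (1,7) ∈ E(G2) ✓
  (2,3) → (φ(2),φ(3)) = (5,8) ∈ E(G2) ✓
  (2,7) → (φ(2),φ(7)) = (5,7) ∈ E(G2) ✓
  (2,8) → (φ(2),φ(8)) = (3,5) ∈ E(G2) ✓
  (3,6) → (φ(3),φ(6)) = (0,8) ∈ E(G2) ✓
  (3,7) → (φ(3),φ(7)) = (7,8) ∈ E(G2) ✓
  (4,6) → (φ(4),φ(6)) = (0,4) ∈ E(G2) ✓
  (4,7) → (φ(4),φ(7)) = (4,7) ∈ E(G2) ✓
  (5,6) → (φ(5),φ(6)) = (0,6) ∈ E(G2) ✓
  (5,7) → (φ(5),φ(7)) = (6,7) ∈ E(G2) ✓
  (7,8) → (φ(7),φ(8)) = (3,7) ∈ E(G2) ✓
All 17 edges of G1 map to edges of G2, and |E(G1)| = |E(G2)| = 17, so φ is a bijection on edges as well as vertices. Hence G1 ≅ G2.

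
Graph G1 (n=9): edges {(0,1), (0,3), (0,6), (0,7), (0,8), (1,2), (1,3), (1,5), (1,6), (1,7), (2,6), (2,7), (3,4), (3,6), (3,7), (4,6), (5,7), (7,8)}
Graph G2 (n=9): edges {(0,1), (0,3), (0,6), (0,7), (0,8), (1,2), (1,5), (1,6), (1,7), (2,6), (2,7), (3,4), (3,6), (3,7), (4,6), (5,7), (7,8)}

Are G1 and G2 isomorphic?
No, not isomorphic

The graphs are NOT isomorphic.

Counting edges: G1 has 18 edge(s); G2 has 17 edge(s).
Edge count is an isomorphism invariant (a bijection on vertices induces a bijection on edges), so differing edge counts rule out isomorphism.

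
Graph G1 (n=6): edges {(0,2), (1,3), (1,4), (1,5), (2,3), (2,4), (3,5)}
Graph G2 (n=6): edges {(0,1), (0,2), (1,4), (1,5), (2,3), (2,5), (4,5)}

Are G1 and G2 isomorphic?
Yes, isomorphic

The graphs are isomorphic.
One valid mapping φ: V(G1) → V(G2): 0→3, 1→1, 2→2, 3→5, 4→0, 5→4

Verify φ preserves adjacency — for each edge of G1, its image is an edge of G2:
  (0,2) → (φ(0),φ(2)) = (2,3) ∈ E(G2) ✓
  (1,3) → (φ(1),φ(3)) = (1,5) ∈ E(G2) ✓
  (1,4) → (φ(1),φ(4)) = (0,1) ∈ E(G2) ✓
  (1,5) → (φ(1),φ(5)) = (1,4) ∈ E(G2) ✓
  (2,3) → (φ(2),φ(3)) = (2,5) ∈ E(G2) ✓
  (2,4) → (φ(2),φ(4)) = (0,2) ∈ E(G2) ✓
  (3,5) → (φ(3),φ(5)) = (4,5) ∈ E(G2) ✓
All 7 edges of G1 map to edges of G2, and |E(G1)| = |E(G2)| = 7, so φ is a bijection on edges as well as vertices. Hence G1 ≅ G2.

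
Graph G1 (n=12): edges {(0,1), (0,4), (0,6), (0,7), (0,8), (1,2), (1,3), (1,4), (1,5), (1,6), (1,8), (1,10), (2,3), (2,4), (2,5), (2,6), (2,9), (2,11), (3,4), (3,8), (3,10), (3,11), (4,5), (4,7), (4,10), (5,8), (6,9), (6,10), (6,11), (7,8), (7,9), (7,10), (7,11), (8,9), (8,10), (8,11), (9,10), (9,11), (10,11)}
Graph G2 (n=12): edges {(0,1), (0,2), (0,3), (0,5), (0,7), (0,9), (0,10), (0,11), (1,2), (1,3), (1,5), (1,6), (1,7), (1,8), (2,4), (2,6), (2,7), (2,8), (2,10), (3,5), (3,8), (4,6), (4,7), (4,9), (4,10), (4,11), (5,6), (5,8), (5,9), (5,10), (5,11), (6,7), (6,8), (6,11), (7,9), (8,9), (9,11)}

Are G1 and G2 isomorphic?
No, not isomorphic

The graphs are NOT isomorphic.

Degrees in G1: deg(0)=5, deg(1)=8, deg(2)=7, deg(3)=6, deg(4)=7, deg(5)=4, deg(6)=6, deg(7)=6, deg(8)=8, deg(9)=6, deg(10)=8, deg(11)=7.
Sorted degree sequence of G1: [8, 8, 8, 7, 7, 7, 6, 6, 6, 6, 5, 4].
Degrees in G2: deg(0)=8, deg(1)=7, deg(2)=7, deg(3)=4, deg(4)=6, deg(5)=8, deg(6)=7, deg(7)=6, deg(8)=6, deg(9)=6, deg(10)=4, deg(11)=5.
Sorted degree sequence of G2: [8, 8, 7, 7, 7, 6, 6, 6, 6, 5, 4, 4].
The (sorted) degree sequence is an isomorphism invariant, so since G1 and G2 have different degree sequences they cannot be isomorphic.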